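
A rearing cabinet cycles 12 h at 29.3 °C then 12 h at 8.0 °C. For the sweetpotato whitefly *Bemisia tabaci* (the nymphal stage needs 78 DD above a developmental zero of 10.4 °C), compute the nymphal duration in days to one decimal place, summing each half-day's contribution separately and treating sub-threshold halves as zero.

Day half: max(0, 29.3 − 10.4) × 0.5 = 18.9 × 0.5 = 9.45 DD.
Night half: max(0, 8.0 − 10.4) × 0.5 = 0.0 × 0.5 = 0.00 DD.
Per 24 h: 9.45 DD/day.
Duration = 78 / 9.45 = 8.254 ≈ 8.3 days.

8.3 days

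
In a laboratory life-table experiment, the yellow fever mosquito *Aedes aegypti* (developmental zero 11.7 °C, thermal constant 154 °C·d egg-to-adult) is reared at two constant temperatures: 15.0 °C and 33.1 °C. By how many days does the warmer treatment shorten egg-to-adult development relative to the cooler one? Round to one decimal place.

At 15.0 °C: 154 / (15.0 − 11.7) = 154 / 3.3 = 46.667 d.
At 33.1 °C: 154 / (33.1 − 11.7) = 154 / 21.4 = 7.196 d.
Difference = |46.667 − 7.196| = 39.470 ≈ 39.5 days.

39.5 days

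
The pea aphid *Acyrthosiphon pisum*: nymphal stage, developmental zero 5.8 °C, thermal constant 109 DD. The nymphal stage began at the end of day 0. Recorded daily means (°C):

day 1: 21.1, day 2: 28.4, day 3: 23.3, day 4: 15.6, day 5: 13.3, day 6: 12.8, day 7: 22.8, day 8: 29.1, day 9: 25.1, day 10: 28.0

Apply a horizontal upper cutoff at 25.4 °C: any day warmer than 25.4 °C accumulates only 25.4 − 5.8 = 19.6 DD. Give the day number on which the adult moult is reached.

day 8

Daily DD above 5.8 °C (capped at 19.6): 15.3, 19.6, 17.5, 9.8, 7.5, 7.0, 17.0, 19.6, 19.3, 19.6.
Cumulative: 15.3, 34.9, 52.4, 62.2, 69.7, 76.7, 93.7, 113.3, 132.6, 152.2.
The total first reaches 109 DD on day 8.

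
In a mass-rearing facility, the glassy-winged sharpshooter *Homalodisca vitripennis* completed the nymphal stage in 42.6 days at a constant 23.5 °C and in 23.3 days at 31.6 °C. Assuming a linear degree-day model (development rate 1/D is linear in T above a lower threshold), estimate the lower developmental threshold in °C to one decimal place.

13.7 °C

Linear rate model ⇒ the product D·(T − T_b) is constant across temperatures.
42.6·(23.5 − T_b) = 23.3·(31.6 − T_b)
T_b = (42.6·23.5 − 23.3·31.6) / (42.6 − 23.3) = 264.82 / 19.3 = 13.721 °C ≈ 13.7 °C.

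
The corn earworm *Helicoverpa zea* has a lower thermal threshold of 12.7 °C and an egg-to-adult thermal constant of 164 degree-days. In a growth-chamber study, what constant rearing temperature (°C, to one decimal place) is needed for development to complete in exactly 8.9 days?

31.1 °C

Required daily accumulation = 164 / 8.9 = 18.427 DD/day.
T = T_base + 18.427 = 12.7 + 18.427 = 31.127 ≈ 31.1 °C.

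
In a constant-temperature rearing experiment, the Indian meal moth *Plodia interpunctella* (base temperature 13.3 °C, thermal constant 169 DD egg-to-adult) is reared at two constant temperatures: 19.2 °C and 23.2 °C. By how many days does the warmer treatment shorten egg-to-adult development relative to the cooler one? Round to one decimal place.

11.6 days

At 19.2 °C: 169 / (19.2 − 13.3) = 169 / 5.9 = 28.644 d.
At 23.2 °C: 169 / (23.2 − 13.3) = 169 / 9.9 = 17.071 d.
Difference = |28.644 − 17.071| = 11.573 ≈ 11.6 days.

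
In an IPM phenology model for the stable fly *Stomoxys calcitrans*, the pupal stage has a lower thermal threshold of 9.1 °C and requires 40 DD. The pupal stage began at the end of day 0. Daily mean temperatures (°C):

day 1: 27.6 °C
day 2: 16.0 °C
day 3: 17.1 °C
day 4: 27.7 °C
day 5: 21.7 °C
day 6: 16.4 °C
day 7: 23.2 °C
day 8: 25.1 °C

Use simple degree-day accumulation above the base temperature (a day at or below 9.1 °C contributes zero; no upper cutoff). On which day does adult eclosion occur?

Daily DD above 9.1 °C: 18.5, 6.9, 8.0, 18.6, 12.6, 7.3, 14.1, 16.0.
Cumulative: 18.5, 25.4, 33.4, 52.0, 64.6, 71.9, 86.0, 102.0.
The total first reaches 40 DD on day 4.

day 4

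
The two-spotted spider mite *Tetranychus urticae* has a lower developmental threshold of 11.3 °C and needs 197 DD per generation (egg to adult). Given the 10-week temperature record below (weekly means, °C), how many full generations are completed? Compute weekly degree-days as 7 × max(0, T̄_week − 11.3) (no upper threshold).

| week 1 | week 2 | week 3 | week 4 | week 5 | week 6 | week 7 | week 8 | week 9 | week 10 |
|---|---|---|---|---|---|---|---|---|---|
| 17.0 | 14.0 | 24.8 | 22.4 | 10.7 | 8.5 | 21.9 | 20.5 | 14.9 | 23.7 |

Weekly DD (7 × max(0, T̄ − 11.3)): 39.9, 18.9, 94.5, 77.7, 0.0, 0.0, 74.2, 64.4, 25.2, 86.8.
Season total = 481.6 DD.
Complete generations = ⌊481.6 / 197⌋ = 2.

2 generations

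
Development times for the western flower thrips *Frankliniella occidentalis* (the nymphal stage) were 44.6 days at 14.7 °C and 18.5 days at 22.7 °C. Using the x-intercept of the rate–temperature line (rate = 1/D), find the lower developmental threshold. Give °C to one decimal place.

9.0 °C

Linear rate model ⇒ the product D·(T − T_b) is constant across temperatures.
44.6·(14.7 − T_b) = 18.5·(22.7 − T_b)
T_b = (44.6·14.7 − 18.5·22.7) / (44.6 − 18.5) = 235.67 / 26.1 = 9.030 °C ≈ 9.0 °C.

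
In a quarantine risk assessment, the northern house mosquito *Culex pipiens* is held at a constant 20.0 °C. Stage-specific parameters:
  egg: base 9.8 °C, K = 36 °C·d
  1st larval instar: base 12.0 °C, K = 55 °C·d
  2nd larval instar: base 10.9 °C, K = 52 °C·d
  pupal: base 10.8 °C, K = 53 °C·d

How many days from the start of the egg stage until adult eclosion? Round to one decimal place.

21.9 days

egg: 36 / (20.0 − 9.8) = 36 / 10.2 = 3.529 d.
1st larval instar: 55 / (20.0 − 12.0) = 55 / 8.0 = 6.875 d.
2nd larval instar: 52 / (20.0 − 10.9) = 52 / 9.1 = 5.714 d.
pupal: 53 / (20.0 − 10.8) = 53 / 9.2 = 5.761 d.
Sum = 21.880 ≈ 21.9 days.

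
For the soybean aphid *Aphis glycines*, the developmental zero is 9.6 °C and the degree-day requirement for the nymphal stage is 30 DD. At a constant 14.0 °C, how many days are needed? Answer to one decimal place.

Daily accumulation = 14.0 − 9.6 = 4.4 DD/day.
Duration = 30 / 4.4 = 6.818 ≈ 6.8 days.

6.8 days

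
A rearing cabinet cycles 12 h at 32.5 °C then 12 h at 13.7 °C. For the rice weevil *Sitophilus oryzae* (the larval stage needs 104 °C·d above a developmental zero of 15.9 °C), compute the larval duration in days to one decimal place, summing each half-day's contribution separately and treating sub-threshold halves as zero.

Day half: max(0, 32.5 − 15.9) × 0.5 = 16.6 × 0.5 = 8.30 DD.
Night half: max(0, 13.7 − 15.9) × 0.5 = 0.0 × 0.5 = 0.00 DD.
Per 24 h: 8.30 DD/day.
Duration = 104 / 8.30 = 12.530 ≈ 12.5 days.

12.5 days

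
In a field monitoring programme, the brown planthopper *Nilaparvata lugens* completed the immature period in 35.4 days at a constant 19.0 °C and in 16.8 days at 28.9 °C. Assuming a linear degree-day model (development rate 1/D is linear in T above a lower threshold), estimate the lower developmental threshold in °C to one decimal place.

10.1 °C

Linear rate model ⇒ the product D·(T − T_b) is constant across temperatures.
35.4·(19.0 − T_b) = 16.8·(28.9 − T_b)
T_b = (35.4·19.0 − 16.8·28.9) / (35.4 − 16.8) = 187.08 / 18.6 = 10.058 °C ≈ 10.1 °C.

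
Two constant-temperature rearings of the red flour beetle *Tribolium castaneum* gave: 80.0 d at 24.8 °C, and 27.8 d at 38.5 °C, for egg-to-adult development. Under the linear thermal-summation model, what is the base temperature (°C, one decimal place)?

Under the model K = D·(T − T_b), so D₁·(T₁ − T_b) = D₂·(T₂ − T_b).
80.0·(24.8 − T_b) = 27.8·(38.5 − T_b)
T_b = (80.0·24.8 − 27.8·38.5) / (80.0 − 27.8) = 913.70 / 52.2 = 17.504 °C ≈ 17.5 °C.

17.5 °C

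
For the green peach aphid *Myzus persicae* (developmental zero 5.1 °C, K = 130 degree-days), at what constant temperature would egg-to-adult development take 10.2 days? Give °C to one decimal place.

Required daily accumulation = 130 / 10.2 = 12.745 DD/day.
T = T_base + 12.745 = 5.1 + 12.745 = 17.845 ≈ 17.8 °C.

17.8 °C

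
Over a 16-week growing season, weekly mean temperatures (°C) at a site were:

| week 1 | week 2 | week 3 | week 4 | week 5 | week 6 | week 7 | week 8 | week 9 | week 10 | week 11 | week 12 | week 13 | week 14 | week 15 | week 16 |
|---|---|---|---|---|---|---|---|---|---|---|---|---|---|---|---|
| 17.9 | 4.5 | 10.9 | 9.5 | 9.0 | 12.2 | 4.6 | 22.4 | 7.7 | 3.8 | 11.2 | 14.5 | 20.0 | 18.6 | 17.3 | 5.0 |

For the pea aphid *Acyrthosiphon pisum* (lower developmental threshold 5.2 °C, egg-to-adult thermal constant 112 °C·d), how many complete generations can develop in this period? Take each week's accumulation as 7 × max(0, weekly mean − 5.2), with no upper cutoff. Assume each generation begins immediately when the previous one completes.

6 generations

Weekly DD (7 × max(0, T̄ − 5.2)): 88.9, 0.0, 39.9, 30.1, 26.6, 49.0, 0.0, 120.4, 17.5, 0.0, 42.0, 65.1, 103.6, 93.8, 84.7, 0.0.
Season total = 761.6 DD.
Complete generations = ⌊761.6 / 112⌋ = 6.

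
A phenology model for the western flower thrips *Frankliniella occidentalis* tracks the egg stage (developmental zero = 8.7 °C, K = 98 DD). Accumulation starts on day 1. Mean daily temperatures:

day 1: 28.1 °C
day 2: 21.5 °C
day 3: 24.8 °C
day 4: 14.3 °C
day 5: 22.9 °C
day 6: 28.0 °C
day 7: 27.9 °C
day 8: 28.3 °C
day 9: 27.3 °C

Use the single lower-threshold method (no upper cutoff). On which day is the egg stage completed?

Daily DD above 8.7 °C: 19.4, 12.8, 16.1, 5.6, 14.2, 19.3, 19.2, 19.6, 18.6.
Cumulative: 19.4, 32.2, 48.3, 53.9, 68.1, 87.4, 106.6, 126.2, 144.8.
The total first reaches 98 DD on day 7.

day 7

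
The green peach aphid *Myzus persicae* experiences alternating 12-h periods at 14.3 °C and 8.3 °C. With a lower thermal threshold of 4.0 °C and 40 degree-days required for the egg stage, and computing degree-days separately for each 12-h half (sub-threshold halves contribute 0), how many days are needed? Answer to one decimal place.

Day half: max(0, 14.3 − 4.0) × 0.5 = 10.3 × 0.5 = 5.15 DD.
Night half: max(0, 8.3 − 4.0) × 0.5 = 4.3 × 0.5 = 2.15 DD.
Per 24 h: 7.30 DD/day.
Duration = 40 / 7.30 = 5.479 ≈ 5.5 days.

5.5 days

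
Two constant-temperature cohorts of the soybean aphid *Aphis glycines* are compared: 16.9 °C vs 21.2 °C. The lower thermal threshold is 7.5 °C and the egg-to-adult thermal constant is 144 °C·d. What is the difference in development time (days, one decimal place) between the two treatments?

At 16.9 °C: 144 / (16.9 − 7.5) = 144 / 9.4 = 15.319 d.
At 21.2 °C: 144 / (21.2 − 7.5) = 144 / 13.7 = 10.511 d.
Difference = |15.319 − 10.511| = 4.808 ≈ 4.8 days.

4.8 days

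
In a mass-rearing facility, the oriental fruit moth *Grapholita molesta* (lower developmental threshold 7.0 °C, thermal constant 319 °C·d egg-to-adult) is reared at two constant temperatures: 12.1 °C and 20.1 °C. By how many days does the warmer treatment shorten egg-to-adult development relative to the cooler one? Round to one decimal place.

At 12.1 °C: 319 / (12.1 − 7.0) = 319 / 5.1 = 62.549 d.
At 20.1 °C: 319 / (20.1 − 7.0) = 319 / 13.1 = 24.351 d.
Difference = |62.549 − 24.351| = 38.198 ≈ 38.2 days.

38.2 days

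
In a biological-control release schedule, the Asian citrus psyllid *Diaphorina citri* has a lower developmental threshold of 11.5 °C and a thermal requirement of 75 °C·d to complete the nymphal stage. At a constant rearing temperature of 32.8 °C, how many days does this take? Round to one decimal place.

3.5 days

Daily accumulation = 32.8 − 11.5 = 21.3 DD/day.
Duration = 75 / 21.3 = 3.521 ≈ 3.5 days.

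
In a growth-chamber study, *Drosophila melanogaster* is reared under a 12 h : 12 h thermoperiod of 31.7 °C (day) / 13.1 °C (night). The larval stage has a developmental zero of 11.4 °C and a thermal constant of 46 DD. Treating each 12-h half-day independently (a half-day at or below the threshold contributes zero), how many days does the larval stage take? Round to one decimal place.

4.2 days

Day half: max(0, 31.7 − 11.4) × 0.5 = 20.3 × 0.5 = 10.15 DD.
Night half: max(0, 13.1 − 11.4) × 0.5 = 1.7 × 0.5 = 0.85 DD.
Per 24 h: 11.00 DD/day.
Duration = 46 / 11.00 = 4.182 ≈ 4.2 days.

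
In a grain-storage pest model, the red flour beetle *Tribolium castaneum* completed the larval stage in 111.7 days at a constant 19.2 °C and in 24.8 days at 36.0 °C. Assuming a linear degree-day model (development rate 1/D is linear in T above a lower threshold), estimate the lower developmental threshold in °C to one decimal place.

Under the model K = D·(T − T_b), so D₁·(T₁ − T_b) = D₂·(T₂ − T_b).
111.7·(19.2 − T_b) = 24.8·(36.0 − T_b)
T_b = (111.7·19.2 − 24.8·36.0) / (111.7 − 24.8) = 1251.84 / 86.9 = 14.406 °C ≈ 14.4 °C.

14.4 °C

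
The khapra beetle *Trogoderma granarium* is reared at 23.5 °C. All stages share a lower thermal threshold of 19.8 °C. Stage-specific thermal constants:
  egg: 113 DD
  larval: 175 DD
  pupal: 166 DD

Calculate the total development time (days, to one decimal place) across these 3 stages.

Daily accumulation at 23.5 °C = 23.5 − 19.8 = 3.7 DD/day.
Total K = 113 + 175 + 166 = 454 DD.
Total duration = 454 / 3.7 = 122.703 ≈ 122.7 days.

122.7 days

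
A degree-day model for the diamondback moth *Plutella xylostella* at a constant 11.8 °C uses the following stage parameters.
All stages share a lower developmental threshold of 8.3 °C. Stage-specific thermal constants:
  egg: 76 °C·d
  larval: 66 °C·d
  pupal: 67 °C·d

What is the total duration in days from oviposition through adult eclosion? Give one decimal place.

59.7 days

Daily accumulation at 11.8 °C = 11.8 − 8.3 = 3.5 DD/day.
Total K = 76 + 66 + 67 = 209 DD.
Total duration = 209 / 3.5 = 59.714 ≈ 59.7 days.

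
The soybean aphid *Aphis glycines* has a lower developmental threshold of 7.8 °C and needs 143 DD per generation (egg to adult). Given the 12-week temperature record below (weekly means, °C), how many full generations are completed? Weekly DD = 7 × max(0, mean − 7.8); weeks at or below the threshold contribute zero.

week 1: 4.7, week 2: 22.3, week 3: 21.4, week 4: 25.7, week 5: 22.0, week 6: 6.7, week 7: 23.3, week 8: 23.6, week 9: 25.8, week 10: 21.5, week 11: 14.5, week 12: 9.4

Weekly DD (7 × max(0, T̄ − 7.8)): 0.0, 101.5, 95.2, 125.3, 99.4, 0.0, 108.5, 110.6, 126.0, 95.9, 46.9, 11.2.
Season total = 920.5 DD.
Complete generations = ⌊920.5 / 143⌋ = 6.

6 generations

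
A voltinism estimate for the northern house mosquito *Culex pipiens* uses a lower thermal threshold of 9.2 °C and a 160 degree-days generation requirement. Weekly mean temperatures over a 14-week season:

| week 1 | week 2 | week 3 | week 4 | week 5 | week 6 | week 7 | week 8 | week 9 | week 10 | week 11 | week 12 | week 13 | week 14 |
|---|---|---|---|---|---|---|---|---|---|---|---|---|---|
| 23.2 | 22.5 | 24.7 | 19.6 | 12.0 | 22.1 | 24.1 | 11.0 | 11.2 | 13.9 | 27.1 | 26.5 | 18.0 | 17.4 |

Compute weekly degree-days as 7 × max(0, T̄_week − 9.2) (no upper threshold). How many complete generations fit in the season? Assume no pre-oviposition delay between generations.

Weekly DD (7 × max(0, T̄ − 9.2)): 98.0, 93.1, 108.5, 72.8, 19.6, 90.3, 104.3, 12.6, 14.0, 32.9, 125.3, 121.1, 61.6, 57.4.
Season total = 1011.5 DD.
Complete generations = ⌊1011.5 / 160⌋ = 6.

6 generations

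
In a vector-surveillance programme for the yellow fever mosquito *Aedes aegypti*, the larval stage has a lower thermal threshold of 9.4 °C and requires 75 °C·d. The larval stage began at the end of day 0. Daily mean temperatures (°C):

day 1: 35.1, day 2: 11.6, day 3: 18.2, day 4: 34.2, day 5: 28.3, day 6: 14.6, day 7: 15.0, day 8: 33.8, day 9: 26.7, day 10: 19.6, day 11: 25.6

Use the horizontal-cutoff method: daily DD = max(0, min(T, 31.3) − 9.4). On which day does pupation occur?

Daily DD above 9.4 °C (capped at 21.9): 21.9, 2.2, 8.8, 21.9, 18.9, 5.2, 5.6, 21.9, 17.3, 10.2, 16.2.
Cumulative: 21.9, 24.1, 32.9, 54.8, 73.7, 78.9, 84.5, 106.4, 123.7, 133.9, 150.1.
The total first reaches 75 DD on day 6.

day 6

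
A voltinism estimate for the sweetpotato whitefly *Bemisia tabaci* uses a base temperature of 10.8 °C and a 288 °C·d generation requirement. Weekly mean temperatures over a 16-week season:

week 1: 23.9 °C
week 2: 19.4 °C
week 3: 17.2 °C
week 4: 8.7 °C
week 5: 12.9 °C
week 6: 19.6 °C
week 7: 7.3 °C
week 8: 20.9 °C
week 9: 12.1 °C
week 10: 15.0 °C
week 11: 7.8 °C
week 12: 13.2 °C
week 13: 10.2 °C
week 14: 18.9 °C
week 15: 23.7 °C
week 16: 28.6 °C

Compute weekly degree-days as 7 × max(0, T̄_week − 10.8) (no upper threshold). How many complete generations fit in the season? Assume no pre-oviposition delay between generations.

2 generations

Weekly DD (7 × max(0, T̄ − 10.8)): 91.7, 60.2, 44.8, 0.0, 14.7, 61.6, 0.0, 70.7, 9.1, 29.4, 0.0, 16.8, 0.0, 56.7, 90.3, 124.6.
Season total = 670.6 DD.
Complete generations = ⌊670.6 / 288⌋ = 2.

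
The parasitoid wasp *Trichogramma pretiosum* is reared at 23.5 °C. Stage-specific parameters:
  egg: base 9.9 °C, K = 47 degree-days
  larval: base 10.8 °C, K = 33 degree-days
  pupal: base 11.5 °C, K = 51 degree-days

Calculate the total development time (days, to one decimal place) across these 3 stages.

egg: 47 / (23.5 − 9.9) = 47 / 13.6 = 3.456 d.
larval: 33 / (23.5 − 10.8) = 33 / 12.7 = 2.598 d.
pupal: 51 / (23.5 − 11.5) = 51 / 12.0 = 4.250 d.
Sum = 10.304 ≈ 10.3 days.

10.3 days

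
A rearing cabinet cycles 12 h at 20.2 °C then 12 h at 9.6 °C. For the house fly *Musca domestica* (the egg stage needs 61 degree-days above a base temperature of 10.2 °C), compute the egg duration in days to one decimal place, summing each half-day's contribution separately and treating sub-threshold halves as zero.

12.2 days

Day half: max(0, 20.2 − 10.2) × 0.5 = 10.0 × 0.5 = 5.00 DD.
Night half: max(0, 9.6 − 10.2) × 0.5 = 0.0 × 0.5 = 0.00 DD.
Per 24 h: 5.00 DD/day.
Duration = 61 / 5.00 = 12.200 ≈ 12.2 days.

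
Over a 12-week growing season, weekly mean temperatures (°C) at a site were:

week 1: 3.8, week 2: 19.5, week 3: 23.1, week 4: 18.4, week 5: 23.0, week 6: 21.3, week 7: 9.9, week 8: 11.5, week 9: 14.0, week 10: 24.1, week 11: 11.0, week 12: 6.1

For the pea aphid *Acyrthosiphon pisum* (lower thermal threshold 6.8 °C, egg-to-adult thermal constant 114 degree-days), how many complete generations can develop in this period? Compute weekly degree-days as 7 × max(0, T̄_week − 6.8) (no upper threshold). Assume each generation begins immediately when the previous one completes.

6 generations

Weekly DD (7 × max(0, T̄ − 6.8)): 0.0, 88.9, 114.1, 81.2, 113.4, 101.5, 21.7, 32.9, 50.4, 121.1, 29.4, 0.0.
Season total = 754.6 DD.
Complete generations = ⌊754.6 / 114⌋ = 6.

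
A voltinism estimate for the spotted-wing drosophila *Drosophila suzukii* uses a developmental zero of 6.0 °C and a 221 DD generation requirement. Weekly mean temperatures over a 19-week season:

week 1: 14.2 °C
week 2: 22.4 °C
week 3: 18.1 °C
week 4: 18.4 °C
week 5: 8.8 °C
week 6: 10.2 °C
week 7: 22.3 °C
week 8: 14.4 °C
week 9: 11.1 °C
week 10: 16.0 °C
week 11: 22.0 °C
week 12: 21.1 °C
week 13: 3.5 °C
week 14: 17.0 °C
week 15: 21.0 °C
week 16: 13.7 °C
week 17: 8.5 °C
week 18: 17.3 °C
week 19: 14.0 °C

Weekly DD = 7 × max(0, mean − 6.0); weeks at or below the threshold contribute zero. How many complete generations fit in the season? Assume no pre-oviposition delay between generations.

Weekly DD (7 × max(0, T̄ − 6.0)): 57.4, 114.8, 84.7, 86.8, 19.6, 29.4, 114.1, 58.8, 35.7, 70.0, 112.0, 105.7, 0.0, 77.0, 105.0, 53.9, 17.5, 79.1, 56.0.
Season total = 1277.5 DD.
Complete generations = ⌊1277.5 / 221⌋ = 5.

5 generations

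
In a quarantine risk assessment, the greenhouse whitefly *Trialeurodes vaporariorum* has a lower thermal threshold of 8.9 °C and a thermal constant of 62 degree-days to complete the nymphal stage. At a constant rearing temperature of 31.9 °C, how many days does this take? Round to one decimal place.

Daily accumulation = 31.9 − 8.9 = 23.0 DD/day.
Duration = 62 / 23.0 = 2.696 ≈ 2.7 days.

2.7 days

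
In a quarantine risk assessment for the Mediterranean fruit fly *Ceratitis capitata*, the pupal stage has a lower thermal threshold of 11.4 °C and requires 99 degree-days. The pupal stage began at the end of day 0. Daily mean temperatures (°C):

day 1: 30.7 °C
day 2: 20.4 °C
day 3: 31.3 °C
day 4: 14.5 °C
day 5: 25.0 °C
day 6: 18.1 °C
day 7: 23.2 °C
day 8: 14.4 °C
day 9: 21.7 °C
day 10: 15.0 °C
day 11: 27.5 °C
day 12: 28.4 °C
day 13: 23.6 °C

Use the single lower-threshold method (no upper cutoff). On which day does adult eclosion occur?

day 10

Daily DD above 11.4 °C: 19.3, 9.0, 19.9, 3.1, 13.6, 6.7, 11.8, 3.0, 10.3, 3.6, 16.1, 17.0, 12.2.
Cumulative: 19.3, 28.3, 48.2, 51.3, 64.9, 71.6, 83.4, 86.4, 96.7, 100.3, 116.4, 133.4, 145.6.
The total first reaches 99 DD on day 10.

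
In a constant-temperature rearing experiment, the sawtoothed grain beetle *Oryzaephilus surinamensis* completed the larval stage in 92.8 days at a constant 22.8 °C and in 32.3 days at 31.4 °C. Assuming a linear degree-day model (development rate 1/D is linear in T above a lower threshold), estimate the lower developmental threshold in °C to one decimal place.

18.2 °C

Equal thermal constants: D₁(T₁ − T_b) = D₂(T₂ − T_b).
92.8·(22.8 − T_b) = 32.3·(31.4 − T_b)
T_b = (92.8·22.8 − 32.3·31.4) / (92.8 − 32.3) = 1101.62 / 60.5 = 18.209 °C ≈ 18.2 °C.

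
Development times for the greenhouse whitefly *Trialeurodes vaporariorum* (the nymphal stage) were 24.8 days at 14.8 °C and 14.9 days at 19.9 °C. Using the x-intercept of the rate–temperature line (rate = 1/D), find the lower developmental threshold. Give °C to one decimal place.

Equal thermal constants: D₁(T₁ − T_b) = D₂(T₂ − T_b).
24.8·(14.8 − T_b) = 14.9·(19.9 − T_b)
T_b = (24.8·14.8 − 14.9·19.9) / (24.8 − 14.9) = 70.53 / 9.9 = 7.124 °C ≈ 7.1 °C.

7.1 °C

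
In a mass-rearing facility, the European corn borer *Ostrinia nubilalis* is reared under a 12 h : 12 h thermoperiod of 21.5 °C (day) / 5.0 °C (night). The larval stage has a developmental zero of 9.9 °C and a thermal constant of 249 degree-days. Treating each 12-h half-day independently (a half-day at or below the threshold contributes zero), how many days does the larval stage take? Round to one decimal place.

42.9 days

Day half: max(0, 21.5 − 9.9) × 0.5 = 11.6 × 0.5 = 5.80 DD.
Night half: max(0, 5.0 − 9.9) × 0.5 = 0.0 × 0.5 = 0.00 DD.
Per 24 h: 5.80 DD/day.
Duration = 249 / 5.80 = 42.931 ≈ 42.9 days.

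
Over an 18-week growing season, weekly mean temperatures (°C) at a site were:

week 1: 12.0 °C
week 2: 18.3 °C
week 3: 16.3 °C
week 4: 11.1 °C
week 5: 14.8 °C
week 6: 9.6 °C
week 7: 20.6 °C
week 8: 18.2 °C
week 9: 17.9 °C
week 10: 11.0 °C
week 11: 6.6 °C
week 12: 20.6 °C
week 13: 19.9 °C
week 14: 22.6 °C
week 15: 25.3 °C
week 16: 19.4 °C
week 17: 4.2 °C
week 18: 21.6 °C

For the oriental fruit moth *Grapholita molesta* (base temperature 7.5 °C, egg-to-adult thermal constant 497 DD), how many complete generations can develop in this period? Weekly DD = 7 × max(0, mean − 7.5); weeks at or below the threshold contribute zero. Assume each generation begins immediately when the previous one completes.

Weekly DD (7 × max(0, T̄ − 7.5)): 31.5, 75.6, 61.6, 25.2, 51.1, 14.7, 91.7, 74.9, 72.8, 24.5, 0.0, 91.7, 86.8, 105.7, 124.6, 83.3, 0.0, 98.7.
Season total = 1114.4 DD.
Complete generations = ⌊1114.4 / 497⌋ = 2.

2 generations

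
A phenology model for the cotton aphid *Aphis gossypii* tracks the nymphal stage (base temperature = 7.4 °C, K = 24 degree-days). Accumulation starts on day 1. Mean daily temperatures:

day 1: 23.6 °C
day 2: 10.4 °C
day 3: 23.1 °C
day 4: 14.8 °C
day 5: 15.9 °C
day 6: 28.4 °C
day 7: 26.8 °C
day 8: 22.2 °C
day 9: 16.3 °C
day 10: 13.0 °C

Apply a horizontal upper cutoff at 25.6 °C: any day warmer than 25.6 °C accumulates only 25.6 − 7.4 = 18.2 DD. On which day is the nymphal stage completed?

Daily DD above 7.4 °C (capped at 18.2): 16.2, 3.0, 15.7, 7.4, 8.5, 18.2, 18.2, 14.8, 8.9, 5.6.
Cumulative: 16.2, 19.2, 34.9, 42.3, 50.8, 69.0, 87.2, 102.0, 110.9, 116.5.
The total first reaches 24 DD on day 3.

day 3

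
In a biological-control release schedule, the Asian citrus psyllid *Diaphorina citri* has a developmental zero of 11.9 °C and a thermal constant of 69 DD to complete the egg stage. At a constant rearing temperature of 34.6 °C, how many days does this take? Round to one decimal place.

3.0 days

Daily accumulation = 34.6 − 11.9 = 22.7 DD/day.
Duration = 69 / 22.7 = 3.040 ≈ 3.0 days.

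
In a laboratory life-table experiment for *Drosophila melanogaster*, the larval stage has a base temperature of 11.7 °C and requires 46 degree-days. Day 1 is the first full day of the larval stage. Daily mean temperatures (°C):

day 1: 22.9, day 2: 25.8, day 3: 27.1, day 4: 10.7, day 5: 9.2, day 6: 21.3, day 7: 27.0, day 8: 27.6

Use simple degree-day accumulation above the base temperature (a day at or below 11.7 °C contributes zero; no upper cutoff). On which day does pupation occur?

day 6

Daily DD above 11.7 °C: 11.2, 14.1, 15.4, 0.0, 0.0, 9.6, 15.3, 15.9.
Cumulative: 11.2, 25.3, 40.7, 40.7, 40.7, 50.3, 65.6, 81.5.
The total first reaches 46 DD on day 6.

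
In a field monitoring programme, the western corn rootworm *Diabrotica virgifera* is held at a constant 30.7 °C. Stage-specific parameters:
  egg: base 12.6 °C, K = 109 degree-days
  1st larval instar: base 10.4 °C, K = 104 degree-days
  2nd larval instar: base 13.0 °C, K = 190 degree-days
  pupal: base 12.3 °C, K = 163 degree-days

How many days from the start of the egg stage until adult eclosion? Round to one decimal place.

egg: 109 / (30.7 − 12.6) = 109 / 18.1 = 6.022 d.
1st larval instar: 104 / (30.7 − 10.4) = 104 / 20.3 = 5.123 d.
2nd larval instar: 190 / (30.7 − 13.0) = 190 / 17.7 = 10.734 d.
pupal: 163 / (30.7 − 12.3) = 163 / 18.4 = 8.859 d.
Sum = 30.738 ≈ 30.7 days.

30.7 days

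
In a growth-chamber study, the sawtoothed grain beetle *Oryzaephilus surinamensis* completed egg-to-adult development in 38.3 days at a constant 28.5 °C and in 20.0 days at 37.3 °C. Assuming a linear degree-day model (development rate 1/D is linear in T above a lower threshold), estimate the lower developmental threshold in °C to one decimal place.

18.9 °C

Under the model K = D·(T − T_b), so D₁·(T₁ − T_b) = D₂·(T₂ − T_b).
38.3·(28.5 − T_b) = 20.0·(37.3 − T_b)
T_b = (38.3·28.5 − 20.0·37.3) / (38.3 − 20.0) = 345.55 / 18.3 = 18.883 °C ≈ 18.9 °C.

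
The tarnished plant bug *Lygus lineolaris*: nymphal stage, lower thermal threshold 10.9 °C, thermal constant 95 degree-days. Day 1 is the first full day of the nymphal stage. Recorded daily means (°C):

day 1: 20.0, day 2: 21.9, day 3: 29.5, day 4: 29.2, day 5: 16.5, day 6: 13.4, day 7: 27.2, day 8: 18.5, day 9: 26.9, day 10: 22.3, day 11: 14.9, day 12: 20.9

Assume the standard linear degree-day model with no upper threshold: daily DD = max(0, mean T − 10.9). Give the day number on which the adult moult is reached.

Daily DD above 10.9 °C: 9.1, 11.0, 18.6, 18.3, 5.6, 2.5, 16.3, 7.6, 16.0, 11.4, 4.0, 10.0.
Cumulative: 9.1, 20.1, 38.7, 57.0, 62.6, 65.1, 81.4, 89.0, 105.0, 116.4, 120.4, 130.4.
The total first reaches 95 DD on day 9.

day 9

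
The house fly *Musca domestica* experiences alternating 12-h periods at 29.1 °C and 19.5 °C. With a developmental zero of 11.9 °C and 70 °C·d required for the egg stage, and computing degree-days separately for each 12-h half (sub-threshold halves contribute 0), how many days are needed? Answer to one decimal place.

5.6 days

Day half: max(0, 29.1 − 11.9) × 0.5 = 17.2 × 0.5 = 8.60 DD.
Night half: max(0, 19.5 − 11.9) × 0.5 = 7.6 × 0.5 = 3.80 DD.
Per 24 h: 12.40 DD/day.
Duration = 70 / 12.40 = 5.645 ≈ 5.6 days.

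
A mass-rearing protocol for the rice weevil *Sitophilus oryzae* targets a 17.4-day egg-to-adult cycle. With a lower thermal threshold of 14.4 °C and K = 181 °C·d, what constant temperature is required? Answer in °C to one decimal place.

24.8 °C

Required daily accumulation = 181 / 17.4 = 10.402 DD/day.
T = T_base + 10.402 = 14.4 + 10.402 = 24.802 ≈ 24.8 °C.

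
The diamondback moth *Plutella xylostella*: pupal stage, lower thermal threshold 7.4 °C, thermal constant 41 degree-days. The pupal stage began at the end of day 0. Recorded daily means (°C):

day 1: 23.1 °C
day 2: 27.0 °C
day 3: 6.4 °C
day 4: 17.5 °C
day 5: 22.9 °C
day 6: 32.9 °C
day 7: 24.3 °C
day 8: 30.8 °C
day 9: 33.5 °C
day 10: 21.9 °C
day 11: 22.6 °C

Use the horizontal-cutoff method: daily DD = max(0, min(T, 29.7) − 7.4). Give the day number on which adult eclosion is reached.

day 4

Daily DD above 7.4 °C (capped at 22.3): 15.7, 19.6, 0.0, 10.1, 15.5, 22.3, 16.9, 22.3, 22.3, 14.5, 15.2.
Cumulative: 15.7, 35.3, 35.3, 45.4, 60.9, 83.2, 100.1, 122.4, 144.7, 159.2, 174.4.
The total first reaches 41 DD on day 4.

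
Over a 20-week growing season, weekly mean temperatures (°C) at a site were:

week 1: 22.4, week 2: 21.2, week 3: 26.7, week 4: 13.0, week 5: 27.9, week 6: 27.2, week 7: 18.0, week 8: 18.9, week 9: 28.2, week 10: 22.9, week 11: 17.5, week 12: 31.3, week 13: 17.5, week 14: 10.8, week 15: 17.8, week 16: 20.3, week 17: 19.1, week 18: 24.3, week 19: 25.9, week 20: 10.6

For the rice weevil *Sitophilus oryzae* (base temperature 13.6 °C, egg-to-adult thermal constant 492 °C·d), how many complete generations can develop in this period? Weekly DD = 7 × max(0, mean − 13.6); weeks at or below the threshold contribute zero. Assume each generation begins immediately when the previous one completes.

2 generations

Weekly DD (7 × max(0, T̄ − 13.6)): 61.6, 53.2, 91.7, 0.0, 100.1, 95.2, 30.8, 37.1, 102.2, 65.1, 27.3, 123.9, 27.3, 0.0, 29.4, 46.9, 38.5, 74.9, 86.1, 0.0.
Season total = 1091.3 DD.
Complete generations = ⌊1091.3 / 492⌋ = 2.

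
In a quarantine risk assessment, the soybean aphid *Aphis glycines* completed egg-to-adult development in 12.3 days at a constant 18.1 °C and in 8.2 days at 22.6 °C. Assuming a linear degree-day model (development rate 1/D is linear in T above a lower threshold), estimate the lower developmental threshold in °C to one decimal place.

Linear rate model ⇒ the product D·(T − T_b) is constant across temperatures.
12.3·(18.1 − T_b) = 8.2·(22.6 − T_b)
T_b = (12.3·18.1 − 8.2·22.6) / (12.3 − 8.2) = 37.31 / 4.1 = 9.100 °C ≈ 9.1 °C.

9.1 °C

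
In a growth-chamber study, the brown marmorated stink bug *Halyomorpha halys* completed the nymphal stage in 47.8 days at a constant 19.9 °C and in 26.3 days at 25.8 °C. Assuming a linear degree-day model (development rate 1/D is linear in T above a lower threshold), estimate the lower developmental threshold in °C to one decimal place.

Under the model K = D·(T − T_b), so D₁·(T₁ − T_b) = D₂·(T₂ − T_b).
47.8·(19.9 − T_b) = 26.3·(25.8 − T_b)
T_b = (47.8·19.9 − 26.3·25.8) / (47.8 − 26.3) = 272.68 / 21.5 = 12.683 °C ≈ 12.7 °C.

12.7 °C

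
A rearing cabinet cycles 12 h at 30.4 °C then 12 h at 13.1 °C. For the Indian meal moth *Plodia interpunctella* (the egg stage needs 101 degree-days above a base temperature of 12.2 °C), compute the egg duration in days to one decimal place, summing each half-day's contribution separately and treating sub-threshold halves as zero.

Day half: max(0, 30.4 − 12.2) × 0.5 = 18.2 × 0.5 = 9.10 DD.
Night half: max(0, 13.1 − 12.2) × 0.5 = 0.9 × 0.5 = 0.45 DD.
Per 24 h: 9.55 DD/day.
Duration = 101 / 9.55 = 10.576 ≈ 10.6 days.

10.6 days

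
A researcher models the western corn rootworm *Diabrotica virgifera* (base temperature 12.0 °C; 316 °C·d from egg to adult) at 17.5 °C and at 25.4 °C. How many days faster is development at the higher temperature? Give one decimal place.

At 17.5 °C: 316 / (17.5 − 12.0) = 316 / 5.5 = 57.455 d.
At 25.4 °C: 316 / (25.4 − 12.0) = 316 / 13.4 = 23.582 d.
Difference = |57.455 − 23.582| = 33.872 ≈ 33.9 days.

33.9 days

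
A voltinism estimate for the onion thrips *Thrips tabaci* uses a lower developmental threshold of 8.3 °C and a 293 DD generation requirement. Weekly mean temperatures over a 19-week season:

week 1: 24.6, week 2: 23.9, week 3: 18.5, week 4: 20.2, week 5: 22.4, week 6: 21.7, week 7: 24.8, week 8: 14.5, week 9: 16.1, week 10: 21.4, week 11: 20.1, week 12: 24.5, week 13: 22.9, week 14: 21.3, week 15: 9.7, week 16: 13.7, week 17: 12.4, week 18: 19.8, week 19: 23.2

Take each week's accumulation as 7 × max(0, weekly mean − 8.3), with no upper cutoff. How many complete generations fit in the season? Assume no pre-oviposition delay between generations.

Weekly DD (7 × max(0, T̄ − 8.3)): 114.1, 109.2, 71.4, 83.3, 98.7, 93.8, 115.5, 43.4, 54.6, 91.7, 82.6, 113.4, 102.2, 91.0, 9.8, 37.8, 28.7, 80.5, 104.3.
Season total = 1526.0 DD.
Complete generations = ⌊1526.0 / 293⌋ = 5.

5 generations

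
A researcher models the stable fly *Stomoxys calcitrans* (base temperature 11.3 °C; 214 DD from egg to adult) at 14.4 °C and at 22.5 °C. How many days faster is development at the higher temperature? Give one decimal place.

At 14.4 °C: 214 / (14.4 − 11.3) = 214 / 3.1 = 69.032 d.
At 22.5 °C: 214 / (22.5 − 11.3) = 214 / 11.2 = 19.107 d.
Difference = |69.032 − 19.107| = 49.925 ≈ 49.9 days.

49.9 days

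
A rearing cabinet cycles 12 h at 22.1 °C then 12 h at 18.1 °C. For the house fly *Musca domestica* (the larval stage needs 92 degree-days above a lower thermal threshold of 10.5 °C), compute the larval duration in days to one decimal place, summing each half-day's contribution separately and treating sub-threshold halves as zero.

9.6 days

Day half: max(0, 22.1 − 10.5) × 0.5 = 11.6 × 0.5 = 5.80 DD.
Night half: max(0, 18.1 − 10.5) × 0.5 = 7.6 × 0.5 = 3.80 DD.
Per 24 h: 9.60 DD/day.
Duration = 92 / 9.60 = 9.583 ≈ 9.6 days.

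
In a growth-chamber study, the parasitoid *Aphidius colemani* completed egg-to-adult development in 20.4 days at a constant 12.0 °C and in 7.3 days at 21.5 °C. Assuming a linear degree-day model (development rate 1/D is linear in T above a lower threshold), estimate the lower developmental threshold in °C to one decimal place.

6.7 °C

Linear rate model ⇒ the product D·(T − T_b) is constant across temperatures.
20.4·(12.0 − T_b) = 7.3·(21.5 − T_b)
T_b = (20.4·12.0 − 7.3·21.5) / (20.4 − 7.3) = 87.85 / 13.1 = 6.706 °C ≈ 6.7 °C.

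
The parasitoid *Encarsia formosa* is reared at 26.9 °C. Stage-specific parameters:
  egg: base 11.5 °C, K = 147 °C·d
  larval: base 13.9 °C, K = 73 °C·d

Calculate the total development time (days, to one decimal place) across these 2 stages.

15.2 days

egg: 147 / (26.9 − 11.5) = 147 / 15.4 = 9.545 d.
larval: 73 / (26.9 − 13.9) = 73 / 13.0 = 5.615 d.
Sum = 15.161 ≈ 15.2 days.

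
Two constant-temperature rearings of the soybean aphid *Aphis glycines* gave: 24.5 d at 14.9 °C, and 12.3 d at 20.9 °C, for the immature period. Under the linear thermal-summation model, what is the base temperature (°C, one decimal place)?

Under the model K = D·(T − T_b), so D₁·(T₁ − T_b) = D₂·(T₂ − T_b).
24.5·(14.9 − T_b) = 12.3·(20.9 − T_b)
T_b = (24.5·14.9 − 12.3·20.9) / (24.5 − 12.3) = 107.98 / 12.2 = 8.851 °C ≈ 8.9 °C.

8.9 °C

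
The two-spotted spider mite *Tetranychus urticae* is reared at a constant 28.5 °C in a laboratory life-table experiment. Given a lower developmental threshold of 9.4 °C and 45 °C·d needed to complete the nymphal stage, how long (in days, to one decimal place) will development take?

2.4 days

Daily accumulation = 28.5 − 9.4 = 19.1 DD/day.
Duration = 45 / 19.1 = 2.356 ≈ 2.4 days.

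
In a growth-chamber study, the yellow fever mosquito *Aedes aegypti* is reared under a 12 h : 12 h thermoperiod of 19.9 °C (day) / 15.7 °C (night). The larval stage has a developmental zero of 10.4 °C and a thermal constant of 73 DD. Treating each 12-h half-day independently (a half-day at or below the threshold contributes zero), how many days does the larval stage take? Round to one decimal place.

9.9 days

Day half: max(0, 19.9 − 10.4) × 0.5 = 9.5 × 0.5 = 4.75 DD.
Night half: max(0, 15.7 − 10.4) × 0.5 = 5.3 × 0.5 = 2.65 DD.
Per 24 h: 7.40 DD/day.
Duration = 73 / 7.40 = 9.865 ≈ 9.9 days.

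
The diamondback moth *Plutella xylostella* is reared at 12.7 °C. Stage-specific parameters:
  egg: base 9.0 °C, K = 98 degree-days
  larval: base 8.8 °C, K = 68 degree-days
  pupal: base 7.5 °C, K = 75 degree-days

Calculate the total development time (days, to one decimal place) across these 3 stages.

58.3 days

egg: 98 / (12.7 − 9.0) = 98 / 3.7 = 26.486 d.
larval: 68 / (12.7 − 8.8) = 68 / 3.9 = 17.436 d.
pupal: 75 / (12.7 − 7.5) = 75 / 5.2 = 14.423 d.
Sum = 58.345 ≈ 58.3 days.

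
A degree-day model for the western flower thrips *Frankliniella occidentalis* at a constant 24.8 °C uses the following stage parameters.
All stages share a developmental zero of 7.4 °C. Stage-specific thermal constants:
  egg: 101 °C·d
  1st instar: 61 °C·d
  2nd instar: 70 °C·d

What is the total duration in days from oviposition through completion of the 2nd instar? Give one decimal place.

13.3 days

Daily accumulation at 24.8 °C = 24.8 − 7.4 = 17.4 DD/day.
Total K = 101 + 61 + 70 = 232 DD.
Total duration = 232 / 17.4 = 13.333 ≈ 13.3 days.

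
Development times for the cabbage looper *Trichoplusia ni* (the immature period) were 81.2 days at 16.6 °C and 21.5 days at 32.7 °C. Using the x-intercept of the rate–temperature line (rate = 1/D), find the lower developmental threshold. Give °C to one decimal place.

Under the model K = D·(T − T_b), so D₁·(T₁ − T_b) = D₂·(T₂ − T_b).
81.2·(16.6 − T_b) = 21.5·(32.7 − T_b)
T_b = (81.2·16.6 − 21.5·32.7) / (81.2 − 21.5) = 644.87 / 59.7 = 10.802 °C ≈ 10.8 °C.

10.8 °C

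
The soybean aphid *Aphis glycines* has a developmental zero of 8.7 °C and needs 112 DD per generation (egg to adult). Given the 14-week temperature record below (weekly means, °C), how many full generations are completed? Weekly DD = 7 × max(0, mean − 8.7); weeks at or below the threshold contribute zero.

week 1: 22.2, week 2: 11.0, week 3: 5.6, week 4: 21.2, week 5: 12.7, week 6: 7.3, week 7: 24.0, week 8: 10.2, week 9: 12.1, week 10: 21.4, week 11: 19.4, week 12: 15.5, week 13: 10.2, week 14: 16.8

5 generations

Weekly DD (7 × max(0, T̄ − 8.7)): 94.5, 16.1, 0.0, 87.5, 28.0, 0.0, 107.1, 10.5, 23.8, 88.9, 74.9, 47.6, 10.5, 56.7.
Season total = 646.1 DD.
Complete generations = ⌊646.1 / 112⌋ = 5.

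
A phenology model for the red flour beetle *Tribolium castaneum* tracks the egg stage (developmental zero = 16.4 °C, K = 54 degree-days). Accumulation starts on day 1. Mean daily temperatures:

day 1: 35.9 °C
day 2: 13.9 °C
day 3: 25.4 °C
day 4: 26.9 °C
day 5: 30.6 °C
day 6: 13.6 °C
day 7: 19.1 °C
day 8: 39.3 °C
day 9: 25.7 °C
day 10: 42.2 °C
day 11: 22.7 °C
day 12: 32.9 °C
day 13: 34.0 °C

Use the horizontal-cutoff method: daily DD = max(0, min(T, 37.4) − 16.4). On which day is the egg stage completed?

Daily DD above 16.4 °C (capped at 21.0): 19.5, 0.0, 9.0, 10.5, 14.2, 0.0, 2.7, 21.0, 9.3, 21.0, 6.3, 16.5, 17.6.
Cumulative: 19.5, 19.5, 28.5, 39.0, 53.2, 53.2, 55.9, 76.9, 86.2, 107.2, 113.5, 130.0, 147.6.
The total first reaches 54 DD on day 7.

day 7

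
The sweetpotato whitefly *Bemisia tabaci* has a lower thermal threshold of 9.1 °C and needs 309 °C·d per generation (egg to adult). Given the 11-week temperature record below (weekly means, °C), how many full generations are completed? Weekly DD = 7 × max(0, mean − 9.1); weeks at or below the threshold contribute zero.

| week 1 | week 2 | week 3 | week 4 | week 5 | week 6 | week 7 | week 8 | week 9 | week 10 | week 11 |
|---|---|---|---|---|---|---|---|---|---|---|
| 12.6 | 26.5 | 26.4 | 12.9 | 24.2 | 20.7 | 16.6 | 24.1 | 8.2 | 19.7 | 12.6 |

2 generations

Weekly DD (7 × max(0, T̄ − 9.1)): 24.5, 121.8, 121.1, 26.6, 105.7, 81.2, 52.5, 105.0, 0.0, 74.2, 24.5.
Season total = 737.1 DD.
Complete generations = ⌊737.1 / 309⌋ = 2.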